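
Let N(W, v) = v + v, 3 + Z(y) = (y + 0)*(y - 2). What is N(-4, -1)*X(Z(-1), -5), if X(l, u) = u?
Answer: 10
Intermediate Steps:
Z(y) = -3 + y*(-2 + y) (Z(y) = -3 + (y + 0)*(y - 2) = -3 + y*(-2 + y))
N(W, v) = 2*v
N(-4, -1)*X(Z(-1), -5) = (2*(-1))*(-5) = -2*(-5) = 10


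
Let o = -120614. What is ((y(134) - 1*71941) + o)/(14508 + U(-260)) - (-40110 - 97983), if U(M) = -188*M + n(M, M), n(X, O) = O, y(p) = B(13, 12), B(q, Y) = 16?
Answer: 8717342365/63128 ≈ 1.3809e+5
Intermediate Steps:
y(p) = 16
U(M) = -187*M (U(M) = -188*M + M = -187*M)
((y(134) - 1*71941) + o)/(14508 + U(-260)) - (-40110 - 97983) = ((16 - 1*71941) - 120614)/(14508 - 187*(-260)) - (-40110 - 97983) = ((16 - 71941) - 120614)/(14508 + 48620) - 1*(-138093) = (-71925 - 120614)/63128 + 138093 = -192539*1/63128 + 138093 = -192539/63128 + 138093 = 8717342365/63128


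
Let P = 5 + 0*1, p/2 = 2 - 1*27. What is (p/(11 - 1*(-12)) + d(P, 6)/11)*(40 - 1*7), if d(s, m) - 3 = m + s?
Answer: -684/23 ≈ -29.739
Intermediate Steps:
p = -50 (p = 2*(2 - 1*27) = 2*(2 - 27) = 2*(-25) = -50)
P = 5 (P = 5 + 0 = 5)
d(s, m) = 3 + m + s (d(s, m) = 3 + (m + s) = 3 + m + s)
(p/(11 - 1*(-12)) + d(P, 6)/11)*(40 - 1*7) = (-50/(11 - 1*(-12)) + (3 + 6 + 5)/11)*(40 - 1*7) = (-50/(11 + 12) + 14*(1/11))*(40 - 7) = (-50/23 + 14/11)*33 = -228/253*33 = -684/23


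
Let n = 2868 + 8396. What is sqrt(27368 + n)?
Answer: 2*sqrt(9658) ≈ 196.55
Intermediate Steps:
n = 11264
sqrt(27368 + n) = sqrt(27368 + 11264) = sqrt(38632) = 2*sqrt(9658)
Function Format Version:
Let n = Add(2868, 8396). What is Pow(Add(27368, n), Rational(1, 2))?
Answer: Mul(2, Pow(9658, Rational(1, 2))) ≈ 196.55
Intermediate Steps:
n = 11264
Pow(Add(27368, n), Rational(1, 2)) = Pow(Add(27368, 11264), Rational(1, 2)) = Pow(38632, Rational(1, 2)) = Mul(2, Pow(9658, Rational(1, 2)))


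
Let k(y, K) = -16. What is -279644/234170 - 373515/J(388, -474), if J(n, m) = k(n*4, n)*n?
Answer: 42864988799/726863680 ≈ 58.973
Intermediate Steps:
J(n, m) = -16*n
-279644/234170 - 373515/J(388, -474) = -279644/234170 - 373515/((-16*388)) = -279644*1/234170 - 373515/(-6208) = -139822/117085 - 373515*(-1/6208) = -139822/117085 + 373515/6208 = 42864988799/726863680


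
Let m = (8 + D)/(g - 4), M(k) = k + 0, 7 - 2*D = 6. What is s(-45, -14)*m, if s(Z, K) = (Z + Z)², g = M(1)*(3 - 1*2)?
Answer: -22950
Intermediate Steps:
D = ½ (D = 7/2 - ½*6 = 7/2 - 3 = ½ ≈ 0.50000)
M(k) = k
g = 1 (g = 1*(3 - 1*2) = 1*(3 - 2) = 1*1 = 1)
s(Z, K) = 4*Z² (s(Z, K) = (2*Z)² = 4*Z²)
m = -17/6 (m = (8 + ½)/(1 - 4) = (17/2)/(-3) = (17/2)*(-⅓) = -17/6 ≈ -2.8333)
s(-45, -14)*m = (4*(-45)²)*(-17/6) = (4*2025)*(-17/6) = 8100*(-17/6) = -22950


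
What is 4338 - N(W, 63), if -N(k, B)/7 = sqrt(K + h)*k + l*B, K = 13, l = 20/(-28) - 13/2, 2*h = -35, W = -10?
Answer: 2313/2 - 105*I*sqrt(2) ≈ 1156.5 - 148.49*I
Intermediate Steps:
h = -35/2 (h = (1/2)*(-35) = -35/2 ≈ -17.500)
l = -101/14 (l = 20*(-1/28) - 13*1/2 = -5/7 - 13/2 = -101/14 ≈ -7.2143)
N(k, B) = 101*B/2 - 21*I*k*sqrt(2)/2 (N(k, B) = -7*(sqrt(13 - 35/2)*k - 101*B/14) = -7*(sqrt(-9/2)*k - 101*B/14) = -7*((3*I*sqrt(2)/2)*k - 101*B/14) = -7*(3*I*k*sqrt(2)/2 - 101*B/14) = -7*(-101*B/14 + 3*I*k*sqrt(2)/2) = 101*B/2 - 21*I*k*sqrt(2)/2)
4338 - N(W, 63) = 4338 - ((101/2)*63 - 21/2*I*(-10)*sqrt(2)) = 4338 - (6363/2 + 105*I*sqrt(2)) = 4338 + (-6363/2 - 105*I*sqrt(2)) = 2313/2 - 105*I*sqrt(2)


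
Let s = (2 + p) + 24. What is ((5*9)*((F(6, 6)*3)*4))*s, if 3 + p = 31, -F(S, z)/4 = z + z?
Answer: -1399680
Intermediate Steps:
F(S, z) = -8*z (F(S, z) = -4*(z + z) = -8*z)
p = 28 (p = -3 + 31 = 28)
s = 54 (s = (2 + 28) + 24 = 30 + 24 = 54)
((5*9)*((F(6, 6)*3)*4))*s = ((5*9)*((-8*6*3)*4))*54 = (45*(-48*3*4))*54 = (45*(-144*4))*54 = (45*(-576))*54 = -25920*54 = -1399680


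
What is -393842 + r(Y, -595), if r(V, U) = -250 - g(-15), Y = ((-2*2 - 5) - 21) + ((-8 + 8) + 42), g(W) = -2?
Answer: -394090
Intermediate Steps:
Y = 12 (Y = ((-4 - 5) - 21) + (0 + 42) = (-9 - 21) + 42 = -30 + 42 = 12)
r(V, U) = -248 (r(V, U) = -250 - 1*(-2) = -250 + 2 = -248)
-393842 + r(Y, -595) = -393842 - 248 = -394090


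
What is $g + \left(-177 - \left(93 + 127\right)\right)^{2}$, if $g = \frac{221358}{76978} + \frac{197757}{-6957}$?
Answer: $\frac{4688422331243}{29751997} \approx 1.5758 \cdot 10^{5}$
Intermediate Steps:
$g = - \frac{760163930}{29751997}$ ($g = 221358 \cdot \frac{1}{76978} + 197757 \left(- \frac{1}{6957}\right) = \frac{110679}{38489} - \frac{21973}{773} = - \frac{760163930}{29751997} \approx -25.55$)
$g + \left(-177 - \left(93 + 127\right)\right)^{2} = - \frac{760163930}{29751997} + \left(-177 - \left(93 + 127\right)\right)^{2} = - \frac{760163930}{29751997} + \left(-177 - 220\right)^{2} = - \frac{760163930}{29751997} + \left(-397\right)^{2} = - \frac{760163930}{29751997} + 157609 = \frac{4688422331243}{29751997}$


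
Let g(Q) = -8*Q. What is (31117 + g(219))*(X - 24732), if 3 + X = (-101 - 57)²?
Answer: 6724585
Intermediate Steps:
X = 24961 (X = -3 + (-101 - 57)² = -3 + (-158)² = -3 + 24964 = 24961)
(31117 + g(219))*(X - 24732) = (31117 - 8*219)*(24961 - 24732) = (31117 - 1752)*229 = 29365*229 = 6724585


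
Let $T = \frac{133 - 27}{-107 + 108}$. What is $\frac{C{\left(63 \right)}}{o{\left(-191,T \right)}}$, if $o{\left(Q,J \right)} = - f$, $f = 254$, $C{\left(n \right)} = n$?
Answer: $- \frac{63}{254} \approx -0.24803$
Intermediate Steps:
$T = 106$ ($T = \frac{106}{1} = 106 \cdot 1 = 106$)
$o{\left(Q,J \right)} = -254$ ($o{\left(Q,J \right)} = \left(-1\right) 254 = -254$)
$\frac{C{\left(63 \right)}}{o{\left(-191,T \right)}} = \frac{63}{-254} = 63 \left(- \frac{1}{254}\right) = - \frac{63}{254}$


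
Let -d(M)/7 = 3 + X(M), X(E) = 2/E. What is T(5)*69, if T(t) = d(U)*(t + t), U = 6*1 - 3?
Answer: -17710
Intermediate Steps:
U = 3 (U = 6 - 3 = 3)
d(M) = -21 - 14/M (d(M) = -7*(3 + 2/M) = -21 - 14/M)
T(t) = -154*t/3 (T(t) = (-21 - 14/3)*(t + t) = (-21 - 14*1/3)*(2*t) = (-21 - 14/3)*(2*t) = -154*t/3)
T(5)*69 = -154/3*5*69 = -770/3*69 = -17710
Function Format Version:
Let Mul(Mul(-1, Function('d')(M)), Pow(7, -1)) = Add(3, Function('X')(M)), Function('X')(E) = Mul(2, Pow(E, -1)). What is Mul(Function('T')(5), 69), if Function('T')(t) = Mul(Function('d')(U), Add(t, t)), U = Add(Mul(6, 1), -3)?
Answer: -17710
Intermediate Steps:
U = 3 (U = Add(6, -3) = 3)
Function('d')(M) = Add(-21, Mul(-14, Pow(M, -1))) (Function('d')(M) = Mul(-7, Add(3, Mul(2, Pow(M, -1)))) = Add(-21, Mul(-14, Pow(M, -1))))
Function('T')(t) = Mul(Rational(-154, 3), t) (Function('T')(t) = Mul(Add(-21, Mul(-14, Pow(3, -1))), Add(t, t)) = Mul(Add(-21, Mul(-14, Rational(1, 3))), Mul(2, t)) = Mul(Add(-21, Rational(-14, 3)), Mul(2, t)) = Mul(Rational(-77, 3), Mul(2, t)) = Mul(Rational(-154, 3), t))
Mul(Function('T')(5), 69) = Mul(Mul(Rational(-154, 3), 5), 69) = Mul(Rational(-770, 3), 69) = -17710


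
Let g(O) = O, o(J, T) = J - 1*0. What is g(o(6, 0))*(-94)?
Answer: -564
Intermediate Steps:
o(J, T) = J (o(J, T) = J + 0 = J)
g(o(6, 0))*(-94) = 6*(-94) = -564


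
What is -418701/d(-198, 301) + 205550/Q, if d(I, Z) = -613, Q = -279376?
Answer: 58424504213/85628744 ≈ 682.30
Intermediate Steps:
-418701/d(-198, 301) + 205550/Q = -418701/(-613) + 205550/(-279376) = -418701*(-1/613) + 205550*(-1/279376) = 418701/613 - 102775/139688 = 58424504213/85628744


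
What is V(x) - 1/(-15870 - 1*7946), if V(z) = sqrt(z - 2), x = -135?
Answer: 1/23816 + I*sqrt(137) ≈ 4.1989e-5 + 11.705*I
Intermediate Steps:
V(z) = sqrt(-2 + z)
V(x) - 1/(-15870 - 1*7946) = sqrt(-2 - 135) - 1/(-15870 - 1*7946) = sqrt(-137) - 1/(-15870 - 7946) = I*sqrt(137) - 1/(-23816) = I*sqrt(137) - 1*(-1/23816) = I*sqrt(137) + 1/23816 = 1/23816 + I*sqrt(137)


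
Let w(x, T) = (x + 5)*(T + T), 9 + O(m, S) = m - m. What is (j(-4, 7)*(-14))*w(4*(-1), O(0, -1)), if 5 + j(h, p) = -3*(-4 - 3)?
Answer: 4032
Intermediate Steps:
O(m, S) = -9 (O(m, S) = -9 + (m - m) = -9 + 0 = -9)
j(h, p) = 16 (j(h, p) = -5 - 3*(-4 - 3) = -5 - 3*(-7) = -5 + 21 = 16)
w(x, T) = 2*T*(5 + x) (w(x, T) = (5 + x)*(2*T) = 2*T*(5 + x))
(j(-4, 7)*(-14))*w(4*(-1), O(0, -1)) = (16*(-14))*(2*(-9)*(5 + 4*(-1))) = -448*(-9)*(5 - 4) = -448*(-9) = -224*(-18) = 4032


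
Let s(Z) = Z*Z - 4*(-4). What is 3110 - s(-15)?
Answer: 2869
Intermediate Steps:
s(Z) = 16 + Z**2 (s(Z) = Z**2 + 16 = 16 + Z**2)
3110 - s(-15) = 3110 - (16 + (-15)**2) = 3110 - (16 + 225) = 3110 - 1*241 = 3110 - 241 = 2869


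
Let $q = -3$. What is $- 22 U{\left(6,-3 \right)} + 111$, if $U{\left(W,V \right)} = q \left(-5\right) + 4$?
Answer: $-307$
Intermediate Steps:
$U{\left(W,V \right)} = 19$ ($U{\left(W,V \right)} = \left(-3\right) \left(-5\right) + 4 = 15 + 4 = 19$)
$- 22 U{\left(6,-3 \right)} + 111 = \left(-22\right) 19 + 111 = -418 + 111 = -307$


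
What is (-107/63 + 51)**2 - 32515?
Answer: -119404799/3969 ≈ -30084.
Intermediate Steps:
(-107/63 + 51)**2 - 32515 = (3106/63)**2 - 32515 = 9647236/3969 - 32515 = -119404799/3969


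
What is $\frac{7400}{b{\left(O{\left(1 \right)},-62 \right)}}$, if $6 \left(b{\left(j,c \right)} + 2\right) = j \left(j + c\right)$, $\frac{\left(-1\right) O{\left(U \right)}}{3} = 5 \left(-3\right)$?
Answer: $- \frac{400}{7} \approx -57.143$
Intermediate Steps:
$O{\left(U \right)} = 45$ ($O{\left(U \right)} = - 3 \cdot 5 \left(-3\right) = \left(-3\right) \left(-15\right) = 45$)
$b{\left(j,c \right)} = -2 + \frac{j \left(c + j\right)}{6}$ ($b{\left(j,c \right)} = -2 + \frac{j \left(j + c\right)}{6} = -2 + \frac{j \left(c + j\right)}{6}$)
$\frac{7400}{b{\left(O{\left(1 \right)},-62 \right)}} = \frac{7400}{-2 + \frac{45^{2}}{6} + \frac{1}{6} \left(-62\right) 45} = \frac{7400}{-2 + \frac{1}{6} \cdot 2025 - 465} = \frac{7400}{-2 + \frac{675}{2} - 465} = \frac{7400}{- \frac{259}{2}} = 7400 \left(- \frac{2}{259}\right) = - \frac{400}{7}$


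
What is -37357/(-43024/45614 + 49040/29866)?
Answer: -12722932411367/237988944 ≈ -53460.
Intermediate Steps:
-37357/(-43024/45614 + 49040/29866) = -37357/(-43024*1/45614 + 49040*(1/29866)) = -37357/(-21512/22807 + 24520/14933) = -37357/237988944/340576931 = -37357*340576931/237988944 = -12722932411367/237988944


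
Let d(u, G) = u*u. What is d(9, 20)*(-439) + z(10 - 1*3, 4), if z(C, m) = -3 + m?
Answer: -35558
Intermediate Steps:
d(u, G) = u**2
d(9, 20)*(-439) + z(10 - 1*3, 4) = 9**2*(-439) + (-3 + 4) = 81*(-439) + 1 = -35559 + 1 = -35558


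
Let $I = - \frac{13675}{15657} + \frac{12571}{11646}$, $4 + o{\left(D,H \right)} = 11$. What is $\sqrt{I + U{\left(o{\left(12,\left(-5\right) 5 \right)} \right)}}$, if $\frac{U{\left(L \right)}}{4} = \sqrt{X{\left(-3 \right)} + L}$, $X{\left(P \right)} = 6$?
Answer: $\frac{\sqrt{84563866722814 + 1641896008739856 \sqrt{13}}}{20260158} \approx 3.8247$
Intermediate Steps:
$o{\left(D,H \right)} = 7$ ($o{\left(D,H \right)} = -4 + 11 = 7$)
$I = \frac{12521699}{60780474}$ ($I = \left(-13675\right) \frac{1}{15657} + 12571 \cdot \frac{1}{11646} = - \frac{13675}{15657} + \frac{12571}{11646} = \frac{12521699}{60780474} \approx 0.20602$)
$U{\left(L \right)} = 4 \sqrt{6 + L}$
$\sqrt{I + U{\left(o{\left(12,\left(-5\right) 5 \right)} \right)}} = \sqrt{\frac{12521699}{60780474} + 4 \sqrt{6 + 7}} = \sqrt{\frac{12521699}{60780474} + 4 \sqrt{13}}$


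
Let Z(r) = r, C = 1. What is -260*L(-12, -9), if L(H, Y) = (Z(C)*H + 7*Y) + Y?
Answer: 21840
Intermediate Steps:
L(H, Y) = H + 8*Y (L(H, Y) = (1*H + 7*Y) + Y = (H + 7*Y) + Y = H + 8*Y)
-260*L(-12, -9) = -260*(-12 + 8*(-9)) = -260*(-12 - 72) = -260*(-84) = 21840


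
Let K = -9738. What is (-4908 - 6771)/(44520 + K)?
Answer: -229/682 ≈ -0.33578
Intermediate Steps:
(-4908 - 6771)/(44520 + K) = (-4908 - 6771)/(44520 - 9738) = -11679/34782 = -11679*1/34782 = -229/682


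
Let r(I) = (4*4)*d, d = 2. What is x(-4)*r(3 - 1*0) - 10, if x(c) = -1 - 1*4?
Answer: -170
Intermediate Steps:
x(c) = -5 (x(c) = -1 - 4 = -5)
r(I) = 32 (r(I) = (4*4)*2 = 16*2 = 32)
x(-4)*r(3 - 1*0) - 10 = -5*32 - 10 = -160 - 10 = -170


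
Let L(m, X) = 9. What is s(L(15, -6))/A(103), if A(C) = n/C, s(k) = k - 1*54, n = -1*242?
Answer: 4635/242 ≈ 19.153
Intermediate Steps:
n = -242
s(k) = -54 + k (s(k) = k - 54 = -54 + k)
A(C) = -242/C
s(L(15, -6))/A(103) = (-54 + 9)/((-242/103)) = -45/((-242*1/103)) = -45/(-242/103) = -45*(-103/242) = 4635/242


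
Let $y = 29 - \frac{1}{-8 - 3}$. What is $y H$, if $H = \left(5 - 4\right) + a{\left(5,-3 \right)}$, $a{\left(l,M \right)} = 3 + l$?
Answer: $\frac{2880}{11} \approx 261.82$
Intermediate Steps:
$H = 9$ ($H = \left(5 - 4\right) + \left(3 + 5\right) = 1 + 8 = 9$)
$y = \frac{320}{11}$ ($y = 29 - \frac{1}{-11} = 29 - - \frac{1}{11} = 29 + \frac{1}{11} = \frac{320}{11} \approx 29.091$)
$y H = \frac{320}{11} \cdot 9 = \frac{2880}{11}$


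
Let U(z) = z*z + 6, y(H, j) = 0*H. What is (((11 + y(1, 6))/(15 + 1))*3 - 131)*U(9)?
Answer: -179481/16 ≈ -11218.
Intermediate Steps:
y(H, j) = 0
U(z) = 6 + z² (U(z) = z² + 6 = 6 + z²)
(((11 + y(1, 6))/(15 + 1))*3 - 131)*U(9) = (((11 + 0)/(15 + 1))*3 - 131)*(6 + 9²) = ((11/16)*3 - 131)*(6 + 81) = ((11*(1/16))*3 - 131)*87 = ((11/16)*3 - 131)*87 = (33/16 - 131)*87 = -2063/16*87 = -179481/16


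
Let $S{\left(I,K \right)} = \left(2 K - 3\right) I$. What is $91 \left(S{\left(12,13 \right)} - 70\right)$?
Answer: $18746$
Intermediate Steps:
$S{\left(I,K \right)} = I \left(-3 + 2 K\right)$ ($S{\left(I,K \right)} = \left(-3 + 2 K\right) I = I \left(-3 + 2 K\right)$)
$91 \left(S{\left(12,13 \right)} - 70\right) = 91 \left(12 \left(-3 + 2 \cdot 13\right) - 70\right) = 91 \left(12 \left(-3 + 26\right) - 70\right) = 91 \left(12 \cdot 23 - 70\right) = 91 \left(276 - 70\right) = 91 \cdot 206 = 18746$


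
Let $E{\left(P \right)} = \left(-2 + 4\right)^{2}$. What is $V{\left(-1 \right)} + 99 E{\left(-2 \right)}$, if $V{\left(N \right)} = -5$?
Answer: $391$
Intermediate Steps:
$E{\left(P \right)} = 4$ ($E{\left(P \right)} = 2^{2} = 4$)
$V{\left(-1 \right)} + 99 E{\left(-2 \right)} = -5 + 99 \cdot 4 = -5 + 396 = 391$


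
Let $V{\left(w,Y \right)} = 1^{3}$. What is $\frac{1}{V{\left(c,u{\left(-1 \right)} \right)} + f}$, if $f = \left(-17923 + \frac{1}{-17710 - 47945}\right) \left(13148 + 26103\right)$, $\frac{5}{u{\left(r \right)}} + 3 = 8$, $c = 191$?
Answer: $- \frac{65655}{46188008384411} \approx -1.4215 \cdot 10^{-9}$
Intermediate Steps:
$u{\left(r \right)} = 1$ ($u{\left(r \right)} = \frac{5}{-3 + 8} = \frac{5}{5} = 5 \cdot \frac{1}{5} = 1$)
$V{\left(w,Y \right)} = 1$
$f = - \frac{46188008450066}{65655}$ ($f = \left(-17923 + \frac{1}{-65655}\right) 39251 = \left(-17923 - \frac{1}{65655}\right) 39251 = \left(- \frac{1176734566}{65655}\right) 39251 = - \frac{46188008450066}{65655} \approx -7.035 \cdot 10^{8}$)
$\frac{1}{V{\left(c,u{\left(-1 \right)} \right)} + f} = \frac{1}{1 - \frac{46188008450066}{65655}} = \frac{1}{- \frac{46188008384411}{65655}} = - \frac{65655}{46188008384411}$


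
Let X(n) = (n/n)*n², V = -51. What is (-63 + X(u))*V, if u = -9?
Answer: -918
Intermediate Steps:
X(n) = n² (X(n) = 1*n² = n²)
(-63 + X(u))*V = (-63 + (-9)²)*(-51) = (-63 + 81)*(-51) = 18*(-51) = -918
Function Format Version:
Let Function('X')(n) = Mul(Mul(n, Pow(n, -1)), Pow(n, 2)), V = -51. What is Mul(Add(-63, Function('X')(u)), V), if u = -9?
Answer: -918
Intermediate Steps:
Function('X')(n) = Pow(n, 2) (Function('X')(n) = Mul(1, Pow(n, 2)) = Pow(n, 2))
Mul(Add(-63, Function('X')(u)), V) = Mul(Add(-63, Pow(-9, 2)), -51) = Mul(Add(-63, 81), -51) = Mul(18, -51) = -918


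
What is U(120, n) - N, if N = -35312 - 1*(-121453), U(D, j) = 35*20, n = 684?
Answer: -85441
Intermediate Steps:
U(D, j) = 700
N = 86141 (N = -35312 + 121453 = 86141)
U(120, n) - N = 700 - 1*86141 = 700 - 86141 = -85441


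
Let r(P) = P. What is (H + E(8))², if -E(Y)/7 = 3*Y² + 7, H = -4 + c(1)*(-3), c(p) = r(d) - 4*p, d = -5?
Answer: 1876900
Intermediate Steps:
c(p) = -5 - 4*p
H = 23 (H = -4 + (-5 - 4*1)*(-3) = -4 + (-5 - 4)*(-3) = -4 - 9*(-3) = -4 + 27 = 23)
E(Y) = -49 - 21*Y² (E(Y) = -7*(3*Y² + 7) = -7*(7 + 3*Y²) = -49 - 21*Y²)
(H + E(8))² = (23 + (-49 - 21*8²))² = (23 + (-49 - 21*64))² = (23 + (-49 - 1344))² = (23 - 1393)² = (-1370)² = 1876900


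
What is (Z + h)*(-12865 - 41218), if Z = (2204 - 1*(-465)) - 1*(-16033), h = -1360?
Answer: -937907386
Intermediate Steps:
Z = 18702 (Z = (2204 + 465) + 16033 = 2669 + 16033 = 18702)
(Z + h)*(-12865 - 41218) = (18702 - 1360)*(-12865 - 41218) = 17342*(-54083) = -937907386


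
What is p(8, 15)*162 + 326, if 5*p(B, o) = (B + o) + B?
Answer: 6652/5 ≈ 1330.4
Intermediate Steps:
p(B, o) = o/5 + 2*B/5 (p(B, o) = ((B + o) + B)/5 = (o + 2*B)/5 = o/5 + 2*B/5)
p(8, 15)*162 + 326 = ((⅕)*15 + (⅖)*8)*162 + 326 = (3 + 16/5)*162 + 326 = (31/5)*162 + 326 = 5022/5 + 326 = 6652/5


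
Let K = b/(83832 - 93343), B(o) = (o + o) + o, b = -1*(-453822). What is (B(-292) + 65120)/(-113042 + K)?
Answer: -152756171/268899071 ≈ -0.56808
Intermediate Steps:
b = 453822
B(o) = 3*o (B(o) = 2*o + o = 3*o)
K = -453822/9511 (K = 453822/(83832 - 93343) = 453822/(-9511) = 453822*(-1/9511) = -453822/9511 ≈ -47.715)
(B(-292) + 65120)/(-113042 + K) = (3*(-292) + 65120)/(-113042 - 453822/9511) = (-876 + 65120)/(-1075596284/9511) = 64244*(-9511/1075596284) = -152756171/268899071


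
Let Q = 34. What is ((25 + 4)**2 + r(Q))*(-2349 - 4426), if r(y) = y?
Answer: -5928125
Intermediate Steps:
((25 + 4)**2 + r(Q))*(-2349 - 4426) = ((25 + 4)**2 + 34)*(-2349 - 4426) = (29**2 + 34)*(-6775) = (841 + 34)*(-6775) = 875*(-6775) = -5928125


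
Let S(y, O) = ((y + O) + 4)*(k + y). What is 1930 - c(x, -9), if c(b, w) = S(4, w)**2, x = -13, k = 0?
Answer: 1914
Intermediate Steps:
S(y, O) = y*(4 + O + y) (S(y, O) = ((y + O) + 4)*(0 + y) = ((O + y) + 4)*y = (4 + O + y)*y = y*(4 + O + y))
c(b, w) = (32 + 4*w)**2 (c(b, w) = (4*(4 + w + 4))**2 = (4*(8 + w))**2 = (32 + 4*w)**2)
1930 - c(x, -9) = 1930 - 16*(8 - 9)**2 = 1930 - 16*(-1)**2 = 1930 - 16 = 1914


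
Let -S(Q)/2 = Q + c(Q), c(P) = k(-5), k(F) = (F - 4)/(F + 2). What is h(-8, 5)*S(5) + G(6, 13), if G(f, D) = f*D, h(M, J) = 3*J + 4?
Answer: -226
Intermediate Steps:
h(M, J) = 4 + 3*J
k(F) = (-4 + F)/(2 + F)
c(P) = 3 (c(P) = (-4 - 5)/(2 - 5) = -9/(-3) = -⅓*(-9) = 3)
G(f, D) = D*f
S(Q) = -6 - 2*Q (S(Q) = -2*(Q + 3) = -2*(3 + Q) = -6 - 2*Q)
h(-8, 5)*S(5) + G(6, 13) = (4 + 3*5)*(-6 - 2*5) + 13*6 = (4 + 15)*(-6 - 10) + 78 = 19*(-16) + 78 = -304 + 78 = -226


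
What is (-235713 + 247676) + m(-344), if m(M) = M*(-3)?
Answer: 12995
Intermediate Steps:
m(M) = -3*M
(-235713 + 247676) + m(-344) = (-235713 + 247676) - 3*(-344) = 11963 + 1032 = 12995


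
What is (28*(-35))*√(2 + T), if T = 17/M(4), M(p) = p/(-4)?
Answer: -980*I*√15 ≈ -3795.5*I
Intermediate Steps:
M(p) = -p/4 (M(p) = p*(-¼) = -p/4)
T = -17 (T = 17/((-¼*4)) = 17/(-1) = 17*(-1) = -17)
(28*(-35))*√(2 + T) = (28*(-35))*√(2 - 17) = -980*I*√15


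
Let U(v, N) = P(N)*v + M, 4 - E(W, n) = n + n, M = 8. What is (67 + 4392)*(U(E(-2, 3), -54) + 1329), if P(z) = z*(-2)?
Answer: 4998539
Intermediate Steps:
E(W, n) = 4 - 2*n (E(W, n) = 4 - (n + n) = 4 - 2*n)
P(z) = -2*z
U(v, N) = 8 - 2*N*v (U(v, N) = (-2*N)*v + 8 = -2*N*v + 8 = 8 - 2*N*v)
(67 + 4392)*(U(E(-2, 3), -54) + 1329) = (67 + 4392)*((8 - 2*(-54)*(4 - 2*3)) + 1329) = 4459*((8 - 2*(-54)*(4 - 6)) + 1329) = 4459*((8 - 2*(-54)*(-2)) + 1329) = 4459*((8 - 216) + 1329) = 4459*(-208 + 1329) = 4459*1121 = 4998539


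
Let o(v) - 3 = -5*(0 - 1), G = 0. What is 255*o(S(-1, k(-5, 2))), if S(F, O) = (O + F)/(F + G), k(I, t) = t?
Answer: 2040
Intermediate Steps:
S(F, O) = (F + O)/F (S(F, O) = (O + F)/(F + 0) = (F + O)/F)
o(v) = 8 (o(v) = 3 - 5*(0 - 1) = 3 - 5*(-1) = 3 + 5 = 8)
255*o(S(-1, k(-5, 2))) = 255*8 = 2040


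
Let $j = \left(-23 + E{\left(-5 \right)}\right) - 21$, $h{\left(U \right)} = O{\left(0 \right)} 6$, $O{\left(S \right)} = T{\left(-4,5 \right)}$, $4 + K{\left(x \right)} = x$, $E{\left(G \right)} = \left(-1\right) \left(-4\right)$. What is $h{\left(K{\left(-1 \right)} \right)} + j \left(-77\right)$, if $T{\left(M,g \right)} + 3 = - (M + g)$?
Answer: $3056$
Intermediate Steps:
$E{\left(G \right)} = 4$
$T{\left(M,g \right)} = -3 - M - g$ ($T{\left(M,g \right)} = -3 - \left(M + g\right) = -3 - M - g$)
$K{\left(x \right)} = -4 + x$
$O{\left(S \right)} = -4$ ($O{\left(S \right)} = -3 - -4 - 5 = -3 + 4 - 5 = -4$)
$h{\left(U \right)} = -24$ ($h{\left(U \right)} = \left(-4\right) 6 = -24$)
$j = -40$ ($j = \left(-23 + 4\right) - 21 = -19 - 21 = -40$)
$h{\left(K{\left(-1 \right)} \right)} + j \left(-77\right) = -24 - -3080 = -24 + 3080 = 3056$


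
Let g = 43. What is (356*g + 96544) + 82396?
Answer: 194248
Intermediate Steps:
(356*g + 96544) + 82396 = (356*43 + 96544) + 82396 = (15308 + 96544) + 82396 = 111852 + 82396 = 194248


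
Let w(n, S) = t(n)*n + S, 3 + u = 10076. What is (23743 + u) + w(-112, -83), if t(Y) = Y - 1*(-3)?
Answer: 45941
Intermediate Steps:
t(Y) = 3 + Y (t(Y) = Y + 3 = 3 + Y)
u = 10073 (u = -3 + 10076 = 10073)
w(n, S) = S + n*(3 + n) (w(n, S) = (3 + n)*n + S = n*(3 + n) + S = S + n*(3 + n))
(23743 + u) + w(-112, -83) = (23743 + 10073) + (-83 - 112*(3 - 112)) = 33816 + (-83 - 112*(-109)) = 33816 + (-83 + 12208) = 33816 + 12125 = 45941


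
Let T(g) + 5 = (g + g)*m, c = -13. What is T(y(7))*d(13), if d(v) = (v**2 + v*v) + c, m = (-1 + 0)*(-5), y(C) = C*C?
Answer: 157625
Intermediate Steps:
y(C) = C**2
m = 5 (m = -1*(-5) = 5)
T(g) = -5 + 10*g (T(g) = -5 + (g + g)*5 = -5 + (2*g)*5 = -5 + 10*g)
d(v) = -13 + 2*v**2 (d(v) = (v**2 + v*v) - 13 = (v**2 + v**2) - 13 = 2*v**2 - 13 = -13 + 2*v**2)
T(y(7))*d(13) = (-5 + 10*7**2)*(-13 + 2*13**2) = (-5 + 10*49)*(-13 + 2*169) = (-5 + 490)*(-13 + 338) = 485*325 = 157625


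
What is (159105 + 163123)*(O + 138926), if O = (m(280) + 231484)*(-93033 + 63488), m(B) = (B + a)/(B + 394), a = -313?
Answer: -742658635552820654/337 ≈ -2.2037e+15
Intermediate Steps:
m(B) = (-313 + B)/(394 + B) (m(B) = (B - 313)/(B + 394) = (-313 + B)/(394 + B))
O = -4609616306735/674 (O = ((-313 + 280)/(394 + 280) + 231484)*(-93033 + 63488) = (-33/674 + 231484)*(-29545) = (156020183/674)*(-29545) = -4609616306735/674 ≈ -6.8392e+9)
(159105 + 163123)*(O + 138926) = (159105 + 163123)*(-4609616306735/674 + 138926) = 322228*(-4609522670611/674) = -742658635552820654/337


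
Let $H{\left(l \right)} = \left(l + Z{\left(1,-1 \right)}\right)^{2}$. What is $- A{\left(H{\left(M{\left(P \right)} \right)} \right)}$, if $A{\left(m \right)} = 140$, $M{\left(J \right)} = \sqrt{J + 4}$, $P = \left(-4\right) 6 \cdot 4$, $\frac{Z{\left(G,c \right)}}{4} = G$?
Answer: $-140$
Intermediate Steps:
$Z{\left(G,c \right)} = 4 G$
$P = -96$ ($P = \left(-24\right) 4 = -96$)
$M{\left(J \right)} = \sqrt{4 + J}$
$H{\left(l \right)} = \left(4 + l\right)^{2}$ ($H{\left(l \right)} = \left(l + 4 \cdot 1\right)^{2} = \left(l + 4\right)^{2} = \left(4 + l\right)^{2}$)
$- A{\left(H{\left(M{\left(P \right)} \right)} \right)} = \left(-1\right) 140 = -140$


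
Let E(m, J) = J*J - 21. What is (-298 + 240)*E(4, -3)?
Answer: 696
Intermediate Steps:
E(m, J) = -21 + J² (E(m, J) = J² - 21 = -21 + J²)
(-298 + 240)*E(4, -3) = (-298 + 240)*(-21 + (-3)²) = -58*(-21 + 9) = -58*(-12) = 696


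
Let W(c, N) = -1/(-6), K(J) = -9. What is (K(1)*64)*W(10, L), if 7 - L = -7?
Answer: -96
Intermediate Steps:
L = 14 (L = 7 - 1*(-7) = 7 + 7 = 14)
W(c, N) = ⅙ (W(c, N) = -1*(-⅙) = ⅙)
(K(1)*64)*W(10, L) = -9*64*(⅙) = -576*⅙ = -96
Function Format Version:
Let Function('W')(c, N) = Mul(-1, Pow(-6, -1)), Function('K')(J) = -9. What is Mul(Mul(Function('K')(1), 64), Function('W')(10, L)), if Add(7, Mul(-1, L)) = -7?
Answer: -96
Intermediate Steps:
L = 14 (L = Add(7, Mul(-1, -7)) = Add(7, 7) = 14)
Function('W')(c, N) = Rational(1, 6) (Function('W')(c, N) = Mul(-1, Rational(-1, 6)) = Rational(1, 6))
Mul(Mul(Function('K')(1), 64), Function('W')(10, L)) = Mul(Mul(-9, 64), Rational(1, 6)) = Mul(-576, Rational(1, 6)) = -96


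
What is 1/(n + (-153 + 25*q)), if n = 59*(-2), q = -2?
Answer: -1/321 ≈ -0.0031153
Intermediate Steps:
n = -118
1/(n + (-153 + 25*q)) = 1/(-118 + (-153 + 25*(-2))) = 1/(-118 + (-153 - 50)) = 1/(-118 - 203) = 1/(-321) = -1/321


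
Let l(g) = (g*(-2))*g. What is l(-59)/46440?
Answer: -3481/23220 ≈ -0.14991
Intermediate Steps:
l(g) = -2*g² (l(g) = (-2*g)*g = -2*g²)
l(-59)/46440 = -2*(-59)²/46440 = -2*3481*(1/46440) = -6962*1/46440 = -3481/23220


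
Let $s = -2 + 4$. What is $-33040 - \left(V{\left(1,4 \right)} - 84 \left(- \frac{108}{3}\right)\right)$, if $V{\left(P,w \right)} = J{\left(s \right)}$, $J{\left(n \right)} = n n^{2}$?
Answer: $-36072$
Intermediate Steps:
$s = 2$
$J{\left(n \right)} = n^{3}$
$V{\left(P,w \right)} = 8$ ($V{\left(P,w \right)} = 2^{3} = 8$)
$-33040 - \left(V{\left(1,4 \right)} - 84 \left(- \frac{108}{3}\right)\right) = -33040 - \left(8 - 84 \left(- \frac{108}{3}\right)\right) = -33040 - \left(8 - 84 \left(\left(-108\right) \frac{1}{3}\right)\right) = -33040 - \left(8 - -3024\right) = -33040 - \left(8 + 3024\right) = -33040 - 3032 = -36072$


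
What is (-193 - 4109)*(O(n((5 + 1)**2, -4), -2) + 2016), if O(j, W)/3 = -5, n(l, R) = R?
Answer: -8608302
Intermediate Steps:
O(j, W) = -15 (O(j, W) = 3*(-5) = -15)
(-193 - 4109)*(O(n((5 + 1)**2, -4), -2) + 2016) = (-193 - 4109)*(-15 + 2016) = -4302*2001 = -8608302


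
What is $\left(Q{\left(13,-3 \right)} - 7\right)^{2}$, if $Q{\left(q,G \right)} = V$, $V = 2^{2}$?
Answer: $9$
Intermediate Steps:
$V = 4$
$Q{\left(q,G \right)} = 4$
$\left(Q{\left(13,-3 \right)} - 7\right)^{2} = \left(4 - 7\right)^{2} = \left(-3\right)^{2} = 9$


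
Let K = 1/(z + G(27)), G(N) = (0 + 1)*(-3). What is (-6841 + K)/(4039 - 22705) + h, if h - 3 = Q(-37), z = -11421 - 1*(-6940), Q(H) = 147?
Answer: 4195142215/27899448 ≈ 150.37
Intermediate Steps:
z = -4481 (z = -11421 + 6940 = -4481)
h = 150 (h = 3 + 147 = 150)
G(N) = -3 (G(N) = 1*(-3) = -3)
K = -1/4484 (K = 1/(-4481 - 3) = 1/(-4484) = -1/4484 ≈ -0.00022302)
(-6841 + K)/(4039 - 22705) + h = (-6841 - 1/4484)/(4039 - 22705) + 150 = -30675045/4484/(-18666) + 150 = -30675045/4484*(-1/18666) + 150 = 10225015/27899448 + 150 = 4195142215/27899448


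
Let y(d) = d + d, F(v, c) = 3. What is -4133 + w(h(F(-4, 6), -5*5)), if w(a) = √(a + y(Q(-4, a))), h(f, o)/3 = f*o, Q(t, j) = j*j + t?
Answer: -4133 + √101017 ≈ -3815.2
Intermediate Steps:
Q(t, j) = t + j² (Q(t, j) = j² + t = t + j²)
y(d) = 2*d
h(f, o) = 3*f*o (h(f, o) = 3*(f*o) = 3*f*o)
w(a) = √(-8 + a + 2*a²) (w(a) = √(a + 2*(-4 + a²)) = √(a + (-8 + 2*a²)) = √(-8 + a + 2*a²))
-4133 + w(h(F(-4, 6), -5*5)) = -4133 + √(-8 + 3*3*(-5*5) + 2*(3*3*(-5*5))²) = -4133 + √(-8 + 3*3*(-25) + 2*(3*3*(-25))²) = -4133 + √(-8 - 225 + 2*(-225)²) = -4133 + √(-8 - 225 + 2*50625) = -4133 + √(-8 - 225 + 101250) = -4133 + √101017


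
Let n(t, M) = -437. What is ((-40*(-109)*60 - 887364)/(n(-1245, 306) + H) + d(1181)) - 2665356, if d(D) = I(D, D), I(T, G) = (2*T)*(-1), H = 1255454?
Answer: -1116010688990/418339 ≈ -2.6677e+6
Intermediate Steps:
I(T, G) = -2*T
d(D) = -2*D
((-40*(-109)*60 - 887364)/(n(-1245, 306) + H) + d(1181)) - 2665356 = ((-40*(-109)*60 - 887364)/(-437 + 1255454) - 2*1181) - 2665356 = ((4360*60 - 887364)/1255017 - 2362) - 2665356 = ((261600 - 887364)*(1/1255017) - 2362) - 2665356 = (-625764*1/1255017 - 2362) - 2665356 = (-208588/418339 - 2362) - 2665356 = -988325306/418339 - 2665356 = -1116010688990/418339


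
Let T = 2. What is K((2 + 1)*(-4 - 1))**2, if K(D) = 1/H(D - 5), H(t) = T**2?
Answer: 1/16 ≈ 0.062500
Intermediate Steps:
H(t) = 4 (H(t) = 2**2 = 4)
K(D) = 1/4
K((2 + 1)*(-4 - 1))**2 = (1/4)**2 = 1/16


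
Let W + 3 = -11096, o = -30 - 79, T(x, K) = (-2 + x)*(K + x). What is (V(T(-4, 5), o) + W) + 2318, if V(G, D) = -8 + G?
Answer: -8795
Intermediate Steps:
o = -109
W = -11099 (W = -3 - 11096 = -11099)
(V(T(-4, 5), o) + W) + 2318 = ((-8 + ((-4)² - 2*5 - 2*(-4) + 5*(-4))) - 11099) + 2318 = ((-8 + (16 - 10 + 8 - 20)) - 11099) + 2318 = ((-8 - 6) - 11099) + 2318 = (-14 - 11099) + 2318 = -11113 + 2318 = -8795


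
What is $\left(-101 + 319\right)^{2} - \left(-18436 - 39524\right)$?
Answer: $105484$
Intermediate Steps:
$\left(-101 + 319\right)^{2} - \left(-18436 - 39524\right) = 218^{2} - \left(-18436 - 39524\right) = 47524 - -57960 = 47524 + 57960 = 105484$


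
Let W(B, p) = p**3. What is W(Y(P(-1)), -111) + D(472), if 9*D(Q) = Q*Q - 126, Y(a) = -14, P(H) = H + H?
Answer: -12086021/9 ≈ -1.3429e+6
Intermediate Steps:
P(H) = 2*H
D(Q) = -14 + Q**2/9 (D(Q) = (Q*Q - 126)/9 = (Q**2 - 126)/9 = (-126 + Q**2)/9 = -14 + Q**2/9)
W(Y(P(-1)), -111) + D(472) = (-111)**3 + (-14 + (1/9)*472**2) = -1367631 + (-14 + (1/9)*222784) = -1367631 + (-14 + 222784/9) = -1367631 + 222658/9 = -12086021/9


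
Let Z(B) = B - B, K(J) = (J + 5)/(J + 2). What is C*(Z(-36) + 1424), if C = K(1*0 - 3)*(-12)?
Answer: 34176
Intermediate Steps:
K(J) = (5 + J)/(2 + J)
Z(B) = 0
C = 24 (C = ((5 + (1*0 - 3))/(2 + (1*0 - 3)))*(-12) = ((5 + (0 - 3))/(2 + (0 - 3)))*(-12) = ((5 - 3)/(2 - 3))*(-12) = (2/(-1))*(-12) = -1*2*(-12) = -2*(-12) = 24)
C*(Z(-36) + 1424) = 24*(0 + 1424) = 24*1424 = 34176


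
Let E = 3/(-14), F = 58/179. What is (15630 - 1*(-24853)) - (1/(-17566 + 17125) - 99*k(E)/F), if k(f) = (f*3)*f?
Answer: 592314733/14616 ≈ 40525.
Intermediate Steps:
F = 58/179 (F = 58*(1/179) = 58/179 ≈ 0.32402)
E = -3/14 (E = 3*(-1/14) = -3/14 ≈ -0.21429)
k(f) = 3*f² (k(f) = (3*f)*f = 3*f²)
(15630 - 1*(-24853)) - (1/(-17566 + 17125) - 99*k(E)/F) = (15630 - 1*(-24853)) - (1/(-17566 + 17125) - 99*(3*(-3/14)²)/(58/179)) = (15630 + 24853) - (1/(-441) - 99*(3*(9/196))*(179/58)) = 40483 - (-1/441 - 99*(27/196)*(179/58)) = 40483 - (-1/441 - 99*4833/11368) = 40483 - (-1/441 - 1*478467/11368) = 40483 - (-1/441 - 478467/11368) = 40483 - 1*(-615205/14616) = 40483 + 615205/14616 = 592314733/14616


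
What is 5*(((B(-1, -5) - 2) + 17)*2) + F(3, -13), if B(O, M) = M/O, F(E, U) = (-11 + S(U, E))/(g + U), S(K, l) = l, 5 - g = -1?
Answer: 1408/7 ≈ 201.14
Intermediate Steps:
g = 6 (g = 5 - 1*(-1) = 5 + 1 = 6)
F(E, U) = (-11 + E)/(6 + U)
5*(((B(-1, -5) - 2) + 17)*2) + F(3, -13) = 5*(((-5/(-1) - 2) + 17)*2) + (-11 + 3)/(6 - 13) = 5*(((-5*(-1) - 2) + 17)*2) - 8/(-7) = 5*(((5 - 2) + 17)*2) - ⅐*(-8) = 5*((3 + 17)*2) + 8/7 = 5*(20*2) + 8/7 = 5*40 + 8/7 = 200 + 8/7 = 1408/7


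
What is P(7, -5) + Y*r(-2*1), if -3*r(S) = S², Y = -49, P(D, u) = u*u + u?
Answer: 256/3 ≈ 85.333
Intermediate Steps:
P(D, u) = u + u² (P(D, u) = u² + u = u + u²)
r(S) = -S²/3
P(7, -5) + Y*r(-2*1) = -5*(1 - 5) - (-49)*(-2*1)²/3 = -5*(-4) - (-49)*(-2)²/3 = 20 - (-49)*4/3 = 20 - 49*(-4/3) = 20 + 196/3 = 256/3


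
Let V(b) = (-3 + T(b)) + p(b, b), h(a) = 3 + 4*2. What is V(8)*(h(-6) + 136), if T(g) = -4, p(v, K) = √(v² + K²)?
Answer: -1029 + 1176*√2 ≈ 634.12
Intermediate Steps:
p(v, K) = √(K² + v²)
h(a) = 11 (h(a) = 3 + 8 = 11)
V(b) = -7 + √2*√(b²) (V(b) = (-3 - 4) + √(b² + b²) = -7 + √(2*b²) = -7 + √2*√(b²))
V(8)*(h(-6) + 136) = (-7 + √2*√(8²))*(11 + 136) = (-7 + √2*√64)*147 = (-7 + √2*8)*147 = (-7 + 8*√2)*147 = -1029 + 1176*√2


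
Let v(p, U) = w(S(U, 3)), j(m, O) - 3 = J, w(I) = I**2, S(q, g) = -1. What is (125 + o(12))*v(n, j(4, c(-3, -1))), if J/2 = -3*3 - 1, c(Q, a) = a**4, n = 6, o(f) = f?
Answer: 137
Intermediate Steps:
J = -20 (J = 2*(-3*3 - 1) = 2*(-9 - 1) = 2*(-10) = -20)
j(m, O) = -17 (j(m, O) = 3 - 20 = -17)
v(p, U) = 1 (v(p, U) = (-1)**2 = 1)
(125 + o(12))*v(n, j(4, c(-3, -1))) = (125 + 12)*1 = 137*1 = 137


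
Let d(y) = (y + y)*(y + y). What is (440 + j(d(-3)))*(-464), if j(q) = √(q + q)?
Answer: -204160 - 2784*√2 ≈ -2.0810e+5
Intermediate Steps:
d(y) = 4*y² (d(y) = (2*y)*(2*y) = 4*y²)
j(q) = √2*√q (j(q) = √(2*q) = √2*√q)
(440 + j(d(-3)))*(-464) = (440 + √2*√(4*(-3)²))*(-464) = (440 + √2*√(4*9))*(-464) = (440 + √2*√36)*(-464) = (440 + √2*6)*(-464) = (440 + 6*√2)*(-464) = -204160 - 2784*√2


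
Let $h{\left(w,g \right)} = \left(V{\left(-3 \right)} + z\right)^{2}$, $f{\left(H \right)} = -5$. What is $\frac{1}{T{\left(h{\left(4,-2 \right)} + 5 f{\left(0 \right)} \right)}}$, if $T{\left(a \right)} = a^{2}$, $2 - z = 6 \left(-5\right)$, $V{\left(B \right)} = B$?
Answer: $\frac{1}{665856} \approx 1.5018 \cdot 10^{-6}$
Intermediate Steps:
$z = 32$ ($z = 2 - 6 \left(-5\right) = 2 - -30 = 2 + 30 = 32$)
$h{\left(w,g \right)} = 841$ ($h{\left(w,g \right)} = \left(-3 + 32\right)^{2} = 29^{2} = 841$)
$\frac{1}{T{\left(h{\left(4,-2 \right)} + 5 f{\left(0 \right)} \right)}} = \frac{1}{\left(841 + 5 \left(-5\right)\right)^{2}} = \frac{1}{\left(841 - 25\right)^{2}} = \frac{1}{816^{2}} = \frac{1}{665856}$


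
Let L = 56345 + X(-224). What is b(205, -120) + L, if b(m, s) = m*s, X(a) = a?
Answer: 31521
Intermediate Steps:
L = 56121 (L = 56345 - 224 = 56121)
b(205, -120) + L = 205*(-120) + 56121 = -24600 + 56121 = 31521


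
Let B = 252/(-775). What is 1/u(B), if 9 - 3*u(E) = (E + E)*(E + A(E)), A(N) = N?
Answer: 600625/1717203 ≈ 0.34977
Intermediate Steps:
B = -252/775 (B = 252*(-1/775) = -252/775 ≈ -0.32516)
u(E) = 3 - 4*E²/3 (u(E) = 3 - (E + E)*(E + E)/3 = 3 - 2*E*2*E/3 = 3 - 4*E²/3)
1/u(B) = 1/(3 - 4*(-252/775)²/3) = 1/(3 - 4/3*63504/600625) = 1/(3 - 84672/600625) = 1/(1717203/600625) = 600625/1717203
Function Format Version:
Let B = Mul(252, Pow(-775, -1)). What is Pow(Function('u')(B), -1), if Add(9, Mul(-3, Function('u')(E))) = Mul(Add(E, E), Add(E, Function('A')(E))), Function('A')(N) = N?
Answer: Rational(600625, 1717203) ≈ 0.34977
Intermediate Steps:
B = Rational(-252, 775) (B = Mul(252, Rational(-1, 775)) = Rational(-252, 775) ≈ -0.32516)
Function('u')(E) = Add(3, Mul(Rational(-4, 3), Pow(E, 2))) (Function('u')(E) = Add(3, Mul(Rational(-1, 3), Mul(Add(E, E), Add(E, E)))) = Add(3, Mul(Rational(-1, 3), Mul(Mul(2, E), Mul(2, E)))) = Add(3, Mul(Rational(-1, 3), Mul(4, Pow(E, 2)))) = Add(3, Mul(Rational(-4, 3), Pow(E, 2))))
Pow(Function('u')(B), -1) = Pow(Add(3, Mul(Rational(-4, 3), Pow(Rational(-252, 775), 2))), -1) = Pow(Add(3, Mul(Rational(-4, 3), Rational(63504, 600625))), -1) = Pow(Add(3, Rational(-84672, 600625)), -1) = Pow(Rational(1717203, 600625), -1) = Rational(600625, 1717203)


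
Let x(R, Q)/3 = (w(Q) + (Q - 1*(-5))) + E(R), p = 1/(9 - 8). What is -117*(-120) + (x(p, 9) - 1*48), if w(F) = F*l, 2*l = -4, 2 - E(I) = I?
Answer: 13983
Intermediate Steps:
p = 1 (p = 1/1 = 1)
E(I) = 2 - I
l = -2 (l = (½)*(-4) = -2)
w(F) = -2*F (w(F) = F*(-2) = -2*F)
x(R, Q) = 21 - 3*Q - 3*R (x(R, Q) = 3*((-2*Q + (Q - 1*(-5))) + (2 - R)) = 3*((-2*Q + (Q + 5)) + (2 - R)) = 3*((-2*Q + (5 + Q)) + (2 - R)) = 3*((5 - Q) + (2 - R)) = 3*(7 - Q - R) = 21 - 3*Q - 3*R)
-117*(-120) + (x(p, 9) - 1*48) = -117*(-120) + ((21 - 3*9 - 3*1) - 1*48) = 14040 + ((21 - 27 - 3) - 48) = 14040 + (-9 - 48) = 14040 - 57 = 13983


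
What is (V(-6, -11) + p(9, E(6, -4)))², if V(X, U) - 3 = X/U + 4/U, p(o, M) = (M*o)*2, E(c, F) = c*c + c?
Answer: 69739201/121 ≈ 5.7636e+5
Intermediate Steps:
E(c, F) = c + c² (E(c, F) = c² + c = c + c²)
p(o, M) = 2*M*o
V(X, U) = 3 + 4/U + X/U (V(X, U) = 3 + (X/U + 4/U) = 3 + (4/U + X/U) = 3 + 4/U + X/U)
(V(-6, -11) + p(9, E(6, -4)))² = ((4 - 6 + 3*(-11))/(-11) + 2*(6*(1 + 6))*9)² = (-(4 - 6 - 33)/11 + 2*(6*7)*9)² = (-1/11*(-35) + 2*42*9)² = (35/11 + 756)² = (8351/11)² = 69739201/121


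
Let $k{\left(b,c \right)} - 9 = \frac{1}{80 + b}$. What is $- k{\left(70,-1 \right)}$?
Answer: $- \frac{1351}{150} \approx -9.0067$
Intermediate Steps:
$k{\left(b,c \right)} = 9 + \frac{1}{80 + b}$
$- k{\left(70,-1 \right)} = - \frac{721 + 9 \cdot 70}{80 + 70} = - \frac{721 + 630}{150} = - \frac{1351}{150}$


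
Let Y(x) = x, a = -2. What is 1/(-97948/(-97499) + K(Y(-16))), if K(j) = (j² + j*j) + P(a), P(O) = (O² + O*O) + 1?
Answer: 97499/50894927 ≈ 0.0019157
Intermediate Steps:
P(O) = 1 + 2*O² (P(O) = (O² + O²) + 1 = 2*O² + 1 = 1 + 2*O²)
K(j) = 9 + 2*j² (K(j) = (j² + j*j) + (1 + 2*(-2)²) = (j² + j²) + (1 + 2*4) = 2*j² + (1 + 8) = 2*j² + 9 = 9 + 2*j²)
1/(-97948/(-97499) + K(Y(-16))) = 1/(-97948/(-97499) + (9 + 2*(-16)²)) = 1/(-97948*(-1/97499) + (9 + 2*256)) = 1/(97948/97499 + (9 + 512)) = 1/(97948/97499 + 521) = 1/(50894927/97499) = 97499/50894927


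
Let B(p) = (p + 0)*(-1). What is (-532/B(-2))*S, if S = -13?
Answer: 3458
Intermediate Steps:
B(p) = -p (B(p) = p*(-1) = -p)
(-532/B(-2))*S = -532/((-1*(-2)))*(-13) = -532/2*(-13) = -19*14*(-13) = -266*(-13) = 3458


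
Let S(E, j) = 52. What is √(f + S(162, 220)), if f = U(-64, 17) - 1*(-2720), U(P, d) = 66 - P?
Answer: √2902 ≈ 53.870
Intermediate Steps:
f = 2850 (f = (66 - 1*(-64)) - 1*(-2720) = (66 + 64) + 2720 = 130 + 2720 = 2850)
√(f + S(162, 220)) = √(2850 + 52) = √2902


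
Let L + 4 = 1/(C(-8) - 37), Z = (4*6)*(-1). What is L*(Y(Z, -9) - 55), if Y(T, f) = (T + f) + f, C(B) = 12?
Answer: 9797/25 ≈ 391.88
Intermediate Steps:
Z = -24 (Z = 24*(-1) = -24)
L = -101/25 (L = -4 + 1/(12 - 37) = -4 + 1/(-25) = -4 - 1/25 = -101/25 ≈ -4.0400)
Y(T, f) = T + 2*f
L*(Y(Z, -9) - 55) = -101*((-24 + 2*(-9)) - 55)/25 = -101*((-24 - 18) - 55)/25 = -101*(-42 - 55)/25 = -101/25*(-97) = 9797/25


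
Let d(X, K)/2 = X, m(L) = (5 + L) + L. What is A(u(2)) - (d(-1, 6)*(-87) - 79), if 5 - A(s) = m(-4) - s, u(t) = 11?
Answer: -76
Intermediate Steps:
m(L) = 5 + 2*L
d(X, K) = 2*X
A(s) = 8 + s (A(s) = 5 - ((5 + 2*(-4)) - s) = 5 - ((5 - 8) - s) = 5 - (-3 - s) = 5 + (3 + s) = 8 + s)
A(u(2)) - (d(-1, 6)*(-87) - 79) = (8 + 11) - ((2*(-1))*(-87) - 79) = 19 - (-2*(-87) - 79) = 19 - (174 - 79) = 19 - 1*95 = 19 - 95 = -76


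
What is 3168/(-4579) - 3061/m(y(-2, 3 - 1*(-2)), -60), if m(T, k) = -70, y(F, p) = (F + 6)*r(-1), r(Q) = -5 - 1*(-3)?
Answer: 13794559/320530 ≈ 43.037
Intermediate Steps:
r(Q) = -2 (r(Q) = -5 + 3 = -2)
y(F, p) = -12 - 2*F (y(F, p) = (F + 6)*(-2) = (6 + F)*(-2) = -12 - 2*F)
3168/(-4579) - 3061/m(y(-2, 3 - 1*(-2)), -60) = 3168/(-4579) - 3061/(-70) = 3168*(-1/4579) - 3061*(-1/70) = -3168/4579 + 3061/70 = 13794559/320530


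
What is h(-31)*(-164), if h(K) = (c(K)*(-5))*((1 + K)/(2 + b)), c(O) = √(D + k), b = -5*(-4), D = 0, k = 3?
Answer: -12300*√3/11 ≈ -1936.7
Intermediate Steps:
b = 20
c(O) = √3 (c(O) = √(0 + 3) = √3)
h(K) = -5*√3*(1/22 + K/22) (h(K) = (√3*(-5))*((1 + K)/(2 + 20)) = (-5*√3)*((1 + K)/22) = (-5*√3)*((1 + K)*(1/22)) = (-5*√3)*(1/22 + K/22) = -5*√3*(1/22 + K/22))
h(-31)*(-164) = (5*√3*(-1 - 1*(-31))/22)*(-164) = (5*√3*(-1 + 31)/22)*(-164) = ((5/22)*√3*30)*(-164) = (75*√3/11)*(-164) = -12300*√3/11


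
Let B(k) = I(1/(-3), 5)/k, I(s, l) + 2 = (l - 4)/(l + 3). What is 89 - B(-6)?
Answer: 1419/16 ≈ 88.688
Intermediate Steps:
I(s, l) = -2 + (-4 + l)/(3 + l) (I(s, l) = -2 + (l - 4)/(l + 3) = -2 + (-4 + l)/(3 + l))
B(k) = -15/(8*k) (B(k) = ((-10 - 1*5)/(3 + 5))/k = ((-10 - 5)/8)/k = ((⅛)*(-15))/k = -15/(8*k))
89 - B(-6) = 89 - (-15)/(8*(-6)) = 89 - (-15)*(-1)/(8*6) = 89 - 1*5/16 = 89 - 5/16 = 1419/16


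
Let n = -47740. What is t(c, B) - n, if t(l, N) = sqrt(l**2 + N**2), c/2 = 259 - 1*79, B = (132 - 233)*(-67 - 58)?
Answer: 47740 + 5*sqrt(6380809) ≈ 60370.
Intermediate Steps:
B = 12625 (B = -101*(-125) = 12625)
c = 360 (c = 2*(259 - 1*79) = 2*(259 - 79) = 2*180 = 360)
t(l, N) = sqrt(N**2 + l**2)
t(c, B) - n = sqrt(12625**2 + 360**2) - 1*(-47740) = sqrt(159390625 + 129600) + 47740 = sqrt(159520225) + 47740 = 5*sqrt(6380809) + 47740 = 47740 + 5*sqrt(6380809)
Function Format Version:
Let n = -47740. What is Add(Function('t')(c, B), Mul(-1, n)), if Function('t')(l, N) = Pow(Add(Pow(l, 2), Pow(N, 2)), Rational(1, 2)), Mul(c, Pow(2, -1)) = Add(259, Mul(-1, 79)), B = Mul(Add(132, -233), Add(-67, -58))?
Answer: Add(47740, Mul(5, Pow(6380809, Rational(1, 2)))) ≈ 60370.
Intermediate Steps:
B = 12625 (B = Mul(-101, -125) = 12625)
c = 360 (c = Mul(2, Add(259, Mul(-1, 79))) = Mul(2, Add(259, -79)) = Mul(2, 180) = 360)
Function('t')(l, N) = Pow(Add(Pow(N, 2), Pow(l, 2)), Rational(1, 2))
Add(Function('t')(c, B), Mul(-1, n)) = Add(Pow(Add(Pow(12625, 2), Pow(360, 2)), Rational(1, 2)), Mul(-1, -47740)) = Add(Pow(Add(159390625, 129600), Rational(1, 2)), 47740) = Add(Pow(159520225, Rational(1, 2)), 47740) = Add(Mul(5, Pow(6380809, Rational(1, 2))), 47740) = Add(47740, Mul(5, Pow(6380809, Rational(1, 2))))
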